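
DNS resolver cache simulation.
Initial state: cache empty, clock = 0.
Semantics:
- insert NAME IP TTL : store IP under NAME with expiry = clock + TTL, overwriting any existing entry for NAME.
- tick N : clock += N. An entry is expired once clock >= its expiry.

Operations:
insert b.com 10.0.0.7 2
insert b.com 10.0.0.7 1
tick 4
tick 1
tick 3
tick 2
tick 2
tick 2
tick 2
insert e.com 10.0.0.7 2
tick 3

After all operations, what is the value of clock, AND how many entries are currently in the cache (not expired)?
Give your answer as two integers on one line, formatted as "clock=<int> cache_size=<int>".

Op 1: insert b.com -> 10.0.0.7 (expiry=0+2=2). clock=0
Op 2: insert b.com -> 10.0.0.7 (expiry=0+1=1). clock=0
Op 3: tick 4 -> clock=4. purged={b.com}
Op 4: tick 1 -> clock=5.
Op 5: tick 3 -> clock=8.
Op 6: tick 2 -> clock=10.
Op 7: tick 2 -> clock=12.
Op 8: tick 2 -> clock=14.
Op 9: tick 2 -> clock=16.
Op 10: insert e.com -> 10.0.0.7 (expiry=16+2=18). clock=16
Op 11: tick 3 -> clock=19. purged={e.com}
Final clock = 19
Final cache (unexpired): {} -> size=0

Answer: clock=19 cache_size=0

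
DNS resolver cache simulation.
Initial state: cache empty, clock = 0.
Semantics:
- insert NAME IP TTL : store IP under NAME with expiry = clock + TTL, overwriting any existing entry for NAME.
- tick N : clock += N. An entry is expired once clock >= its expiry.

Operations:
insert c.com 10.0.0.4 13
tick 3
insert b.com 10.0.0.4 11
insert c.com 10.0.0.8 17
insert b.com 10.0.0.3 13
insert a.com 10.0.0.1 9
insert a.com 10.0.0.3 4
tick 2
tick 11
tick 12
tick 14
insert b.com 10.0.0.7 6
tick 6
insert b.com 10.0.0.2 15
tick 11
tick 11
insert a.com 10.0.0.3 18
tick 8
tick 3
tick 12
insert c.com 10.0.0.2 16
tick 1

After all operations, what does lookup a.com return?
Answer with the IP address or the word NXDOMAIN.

Answer: NXDOMAIN

Derivation:
Op 1: insert c.com -> 10.0.0.4 (expiry=0+13=13). clock=0
Op 2: tick 3 -> clock=3.
Op 3: insert b.com -> 10.0.0.4 (expiry=3+11=14). clock=3
Op 4: insert c.com -> 10.0.0.8 (expiry=3+17=20). clock=3
Op 5: insert b.com -> 10.0.0.3 (expiry=3+13=16). clock=3
Op 6: insert a.com -> 10.0.0.1 (expiry=3+9=12). clock=3
Op 7: insert a.com -> 10.0.0.3 (expiry=3+4=7). clock=3
Op 8: tick 2 -> clock=5.
Op 9: tick 11 -> clock=16. purged={a.com,b.com}
Op 10: tick 12 -> clock=28. purged={c.com}
Op 11: tick 14 -> clock=42.
Op 12: insert b.com -> 10.0.0.7 (expiry=42+6=48). clock=42
Op 13: tick 6 -> clock=48. purged={b.com}
Op 14: insert b.com -> 10.0.0.2 (expiry=48+15=63). clock=48
Op 15: tick 11 -> clock=59.
Op 16: tick 11 -> clock=70. purged={b.com}
Op 17: insert a.com -> 10.0.0.3 (expiry=70+18=88). clock=70
Op 18: tick 8 -> clock=78.
Op 19: tick 3 -> clock=81.
Op 20: tick 12 -> clock=93. purged={a.com}
Op 21: insert c.com -> 10.0.0.2 (expiry=93+16=109). clock=93
Op 22: tick 1 -> clock=94.
lookup a.com: not in cache (expired or never inserted)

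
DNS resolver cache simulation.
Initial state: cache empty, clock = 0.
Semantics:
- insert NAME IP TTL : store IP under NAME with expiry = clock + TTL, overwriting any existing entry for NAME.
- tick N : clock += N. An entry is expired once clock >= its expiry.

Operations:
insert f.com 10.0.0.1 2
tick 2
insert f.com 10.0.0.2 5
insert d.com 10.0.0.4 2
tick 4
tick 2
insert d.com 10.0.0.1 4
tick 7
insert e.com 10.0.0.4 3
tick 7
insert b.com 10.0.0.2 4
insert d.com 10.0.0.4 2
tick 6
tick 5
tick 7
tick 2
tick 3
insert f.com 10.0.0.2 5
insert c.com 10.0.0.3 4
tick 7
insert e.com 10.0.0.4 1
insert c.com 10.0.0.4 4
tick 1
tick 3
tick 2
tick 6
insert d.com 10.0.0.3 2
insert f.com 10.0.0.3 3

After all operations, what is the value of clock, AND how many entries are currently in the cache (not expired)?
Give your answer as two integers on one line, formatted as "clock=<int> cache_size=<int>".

Answer: clock=64 cache_size=2

Derivation:
Op 1: insert f.com -> 10.0.0.1 (expiry=0+2=2). clock=0
Op 2: tick 2 -> clock=2. purged={f.com}
Op 3: insert f.com -> 10.0.0.2 (expiry=2+5=7). clock=2
Op 4: insert d.com -> 10.0.0.4 (expiry=2+2=4). clock=2
Op 5: tick 4 -> clock=6. purged={d.com}
Op 6: tick 2 -> clock=8. purged={f.com}
Op 7: insert d.com -> 10.0.0.1 (expiry=8+4=12). clock=8
Op 8: tick 7 -> clock=15. purged={d.com}
Op 9: insert e.com -> 10.0.0.4 (expiry=15+3=18). clock=15
Op 10: tick 7 -> clock=22. purged={e.com}
Op 11: insert b.com -> 10.0.0.2 (expiry=22+4=26). clock=22
Op 12: insert d.com -> 10.0.0.4 (expiry=22+2=24). clock=22
Op 13: tick 6 -> clock=28. purged={b.com,d.com}
Op 14: tick 5 -> clock=33.
Op 15: tick 7 -> clock=40.
Op 16: tick 2 -> clock=42.
Op 17: tick 3 -> clock=45.
Op 18: insert f.com -> 10.0.0.2 (expiry=45+5=50). clock=45
Op 19: insert c.com -> 10.0.0.3 (expiry=45+4=49). clock=45
Op 20: tick 7 -> clock=52. purged={c.com,f.com}
Op 21: insert e.com -> 10.0.0.4 (expiry=52+1=53). clock=52
Op 22: insert c.com -> 10.0.0.4 (expiry=52+4=56). clock=52
Op 23: tick 1 -> clock=53. purged={e.com}
Op 24: tick 3 -> clock=56. purged={c.com}
Op 25: tick 2 -> clock=58.
Op 26: tick 6 -> clock=64.
Op 27: insert d.com -> 10.0.0.3 (expiry=64+2=66). clock=64
Op 28: insert f.com -> 10.0.0.3 (expiry=64+3=67). clock=64
Final clock = 64
Final cache (unexpired): {d.com,f.com} -> size=2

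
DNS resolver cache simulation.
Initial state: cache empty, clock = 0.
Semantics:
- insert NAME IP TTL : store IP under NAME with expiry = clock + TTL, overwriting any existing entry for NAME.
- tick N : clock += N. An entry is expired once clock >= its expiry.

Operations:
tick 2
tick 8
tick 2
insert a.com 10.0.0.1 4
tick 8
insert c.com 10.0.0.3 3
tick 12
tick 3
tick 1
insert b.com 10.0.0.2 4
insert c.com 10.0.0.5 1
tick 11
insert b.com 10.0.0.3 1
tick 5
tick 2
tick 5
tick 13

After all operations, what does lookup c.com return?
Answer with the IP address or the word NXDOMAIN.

Answer: NXDOMAIN

Derivation:
Op 1: tick 2 -> clock=2.
Op 2: tick 8 -> clock=10.
Op 3: tick 2 -> clock=12.
Op 4: insert a.com -> 10.0.0.1 (expiry=12+4=16). clock=12
Op 5: tick 8 -> clock=20. purged={a.com}
Op 6: insert c.com -> 10.0.0.3 (expiry=20+3=23). clock=20
Op 7: tick 12 -> clock=32. purged={c.com}
Op 8: tick 3 -> clock=35.
Op 9: tick 1 -> clock=36.
Op 10: insert b.com -> 10.0.0.2 (expiry=36+4=40). clock=36
Op 11: insert c.com -> 10.0.0.5 (expiry=36+1=37). clock=36
Op 12: tick 11 -> clock=47. purged={b.com,c.com}
Op 13: insert b.com -> 10.0.0.3 (expiry=47+1=48). clock=47
Op 14: tick 5 -> clock=52. purged={b.com}
Op 15: tick 2 -> clock=54.
Op 16: tick 5 -> clock=59.
Op 17: tick 13 -> clock=72.
lookup c.com: not in cache (expired or never inserted)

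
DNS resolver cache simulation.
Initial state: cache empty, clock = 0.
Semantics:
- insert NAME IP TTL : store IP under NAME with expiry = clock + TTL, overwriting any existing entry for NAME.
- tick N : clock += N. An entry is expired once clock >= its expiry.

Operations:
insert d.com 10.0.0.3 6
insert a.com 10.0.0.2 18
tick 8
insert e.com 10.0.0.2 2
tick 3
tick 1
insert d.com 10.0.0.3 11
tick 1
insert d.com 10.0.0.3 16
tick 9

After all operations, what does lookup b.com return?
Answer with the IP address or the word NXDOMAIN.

Answer: NXDOMAIN

Derivation:
Op 1: insert d.com -> 10.0.0.3 (expiry=0+6=6). clock=0
Op 2: insert a.com -> 10.0.0.2 (expiry=0+18=18). clock=0
Op 3: tick 8 -> clock=8. purged={d.com}
Op 4: insert e.com -> 10.0.0.2 (expiry=8+2=10). clock=8
Op 5: tick 3 -> clock=11. purged={e.com}
Op 6: tick 1 -> clock=12.
Op 7: insert d.com -> 10.0.0.3 (expiry=12+11=23). clock=12
Op 8: tick 1 -> clock=13.
Op 9: insert d.com -> 10.0.0.3 (expiry=13+16=29). clock=13
Op 10: tick 9 -> clock=22. purged={a.com}
lookup b.com: not in cache (expired or never inserted)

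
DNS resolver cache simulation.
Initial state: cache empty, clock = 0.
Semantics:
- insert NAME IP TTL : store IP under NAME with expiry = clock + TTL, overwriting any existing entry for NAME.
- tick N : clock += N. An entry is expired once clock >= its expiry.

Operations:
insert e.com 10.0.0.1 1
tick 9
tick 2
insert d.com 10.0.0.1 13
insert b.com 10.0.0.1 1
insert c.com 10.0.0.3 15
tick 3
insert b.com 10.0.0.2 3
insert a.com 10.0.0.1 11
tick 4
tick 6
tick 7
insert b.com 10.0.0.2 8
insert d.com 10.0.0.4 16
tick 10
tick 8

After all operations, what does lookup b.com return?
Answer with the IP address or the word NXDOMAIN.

Answer: NXDOMAIN

Derivation:
Op 1: insert e.com -> 10.0.0.1 (expiry=0+1=1). clock=0
Op 2: tick 9 -> clock=9. purged={e.com}
Op 3: tick 2 -> clock=11.
Op 4: insert d.com -> 10.0.0.1 (expiry=11+13=24). clock=11
Op 5: insert b.com -> 10.0.0.1 (expiry=11+1=12). clock=11
Op 6: insert c.com -> 10.0.0.3 (expiry=11+15=26). clock=11
Op 7: tick 3 -> clock=14. purged={b.com}
Op 8: insert b.com -> 10.0.0.2 (expiry=14+3=17). clock=14
Op 9: insert a.com -> 10.0.0.1 (expiry=14+11=25). clock=14
Op 10: tick 4 -> clock=18. purged={b.com}
Op 11: tick 6 -> clock=24. purged={d.com}
Op 12: tick 7 -> clock=31. purged={a.com,c.com}
Op 13: insert b.com -> 10.0.0.2 (expiry=31+8=39). clock=31
Op 14: insert d.com -> 10.0.0.4 (expiry=31+16=47). clock=31
Op 15: tick 10 -> clock=41. purged={b.com}
Op 16: tick 8 -> clock=49. purged={d.com}
lookup b.com: not in cache (expired or never inserted)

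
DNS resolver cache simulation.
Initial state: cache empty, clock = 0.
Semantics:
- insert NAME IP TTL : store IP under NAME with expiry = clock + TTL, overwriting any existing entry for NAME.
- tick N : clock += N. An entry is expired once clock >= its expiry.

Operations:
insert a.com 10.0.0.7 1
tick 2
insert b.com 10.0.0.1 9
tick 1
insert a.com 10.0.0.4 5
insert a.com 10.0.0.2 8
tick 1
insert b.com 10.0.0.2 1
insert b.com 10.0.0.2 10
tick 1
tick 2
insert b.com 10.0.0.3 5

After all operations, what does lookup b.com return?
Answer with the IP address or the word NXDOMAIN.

Op 1: insert a.com -> 10.0.0.7 (expiry=0+1=1). clock=0
Op 2: tick 2 -> clock=2. purged={a.com}
Op 3: insert b.com -> 10.0.0.1 (expiry=2+9=11). clock=2
Op 4: tick 1 -> clock=3.
Op 5: insert a.com -> 10.0.0.4 (expiry=3+5=8). clock=3
Op 6: insert a.com -> 10.0.0.2 (expiry=3+8=11). clock=3
Op 7: tick 1 -> clock=4.
Op 8: insert b.com -> 10.0.0.2 (expiry=4+1=5). clock=4
Op 9: insert b.com -> 10.0.0.2 (expiry=4+10=14). clock=4
Op 10: tick 1 -> clock=5.
Op 11: tick 2 -> clock=7.
Op 12: insert b.com -> 10.0.0.3 (expiry=7+5=12). clock=7
lookup b.com: present, ip=10.0.0.3 expiry=12 > clock=7

Answer: 10.0.0.3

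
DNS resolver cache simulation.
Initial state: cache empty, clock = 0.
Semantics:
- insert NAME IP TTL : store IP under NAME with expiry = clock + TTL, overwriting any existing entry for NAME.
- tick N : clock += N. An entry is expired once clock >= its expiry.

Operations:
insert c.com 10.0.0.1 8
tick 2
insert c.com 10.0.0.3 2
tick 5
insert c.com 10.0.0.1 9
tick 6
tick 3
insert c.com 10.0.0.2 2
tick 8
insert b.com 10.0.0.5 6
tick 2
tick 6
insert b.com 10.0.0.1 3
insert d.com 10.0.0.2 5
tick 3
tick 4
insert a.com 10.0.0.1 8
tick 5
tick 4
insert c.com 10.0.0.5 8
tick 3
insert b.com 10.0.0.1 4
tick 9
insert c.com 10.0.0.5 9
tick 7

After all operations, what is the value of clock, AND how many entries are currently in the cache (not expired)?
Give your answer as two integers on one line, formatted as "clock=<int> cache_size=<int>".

Op 1: insert c.com -> 10.0.0.1 (expiry=0+8=8). clock=0
Op 2: tick 2 -> clock=2.
Op 3: insert c.com -> 10.0.0.3 (expiry=2+2=4). clock=2
Op 4: tick 5 -> clock=7. purged={c.com}
Op 5: insert c.com -> 10.0.0.1 (expiry=7+9=16). clock=7
Op 6: tick 6 -> clock=13.
Op 7: tick 3 -> clock=16. purged={c.com}
Op 8: insert c.com -> 10.0.0.2 (expiry=16+2=18). clock=16
Op 9: tick 8 -> clock=24. purged={c.com}
Op 10: insert b.com -> 10.0.0.5 (expiry=24+6=30). clock=24
Op 11: tick 2 -> clock=26.
Op 12: tick 6 -> clock=32. purged={b.com}
Op 13: insert b.com -> 10.0.0.1 (expiry=32+3=35). clock=32
Op 14: insert d.com -> 10.0.0.2 (expiry=32+5=37). clock=32
Op 15: tick 3 -> clock=35. purged={b.com}
Op 16: tick 4 -> clock=39. purged={d.com}
Op 17: insert a.com -> 10.0.0.1 (expiry=39+8=47). clock=39
Op 18: tick 5 -> clock=44.
Op 19: tick 4 -> clock=48. purged={a.com}
Op 20: insert c.com -> 10.0.0.5 (expiry=48+8=56). clock=48
Op 21: tick 3 -> clock=51.
Op 22: insert b.com -> 10.0.0.1 (expiry=51+4=55). clock=51
Op 23: tick 9 -> clock=60. purged={b.com,c.com}
Op 24: insert c.com -> 10.0.0.5 (expiry=60+9=69). clock=60
Op 25: tick 7 -> clock=67.
Final clock = 67
Final cache (unexpired): {c.com} -> size=1

Answer: clock=67 cache_size=1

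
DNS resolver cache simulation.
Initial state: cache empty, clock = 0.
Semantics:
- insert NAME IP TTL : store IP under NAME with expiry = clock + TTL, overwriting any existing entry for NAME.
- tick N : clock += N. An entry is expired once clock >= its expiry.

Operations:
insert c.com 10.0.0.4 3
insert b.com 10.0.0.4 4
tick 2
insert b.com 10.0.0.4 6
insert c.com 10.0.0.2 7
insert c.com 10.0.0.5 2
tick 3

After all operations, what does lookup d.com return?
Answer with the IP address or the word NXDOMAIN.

Answer: NXDOMAIN

Derivation:
Op 1: insert c.com -> 10.0.0.4 (expiry=0+3=3). clock=0
Op 2: insert b.com -> 10.0.0.4 (expiry=0+4=4). clock=0
Op 3: tick 2 -> clock=2.
Op 4: insert b.com -> 10.0.0.4 (expiry=2+6=8). clock=2
Op 5: insert c.com -> 10.0.0.2 (expiry=2+7=9). clock=2
Op 6: insert c.com -> 10.0.0.5 (expiry=2+2=4). clock=2
Op 7: tick 3 -> clock=5. purged={c.com}
lookup d.com: not in cache (expired or never inserted)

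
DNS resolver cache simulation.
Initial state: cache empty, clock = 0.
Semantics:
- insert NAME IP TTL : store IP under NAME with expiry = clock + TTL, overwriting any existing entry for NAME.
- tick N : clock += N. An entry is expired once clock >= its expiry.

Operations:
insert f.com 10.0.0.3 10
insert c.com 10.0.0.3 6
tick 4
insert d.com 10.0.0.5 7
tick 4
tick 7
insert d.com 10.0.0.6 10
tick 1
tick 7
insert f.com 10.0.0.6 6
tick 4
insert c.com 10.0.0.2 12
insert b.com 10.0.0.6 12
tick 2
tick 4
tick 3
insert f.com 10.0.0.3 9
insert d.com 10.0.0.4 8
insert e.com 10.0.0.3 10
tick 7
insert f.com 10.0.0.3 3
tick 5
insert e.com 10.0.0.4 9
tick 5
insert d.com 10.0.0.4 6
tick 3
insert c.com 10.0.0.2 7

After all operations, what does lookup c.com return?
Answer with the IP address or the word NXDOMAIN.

Answer: 10.0.0.2

Derivation:
Op 1: insert f.com -> 10.0.0.3 (expiry=0+10=10). clock=0
Op 2: insert c.com -> 10.0.0.3 (expiry=0+6=6). clock=0
Op 3: tick 4 -> clock=4.
Op 4: insert d.com -> 10.0.0.5 (expiry=4+7=11). clock=4
Op 5: tick 4 -> clock=8. purged={c.com}
Op 6: tick 7 -> clock=15. purged={d.com,f.com}
Op 7: insert d.com -> 10.0.0.6 (expiry=15+10=25). clock=15
Op 8: tick 1 -> clock=16.
Op 9: tick 7 -> clock=23.
Op 10: insert f.com -> 10.0.0.6 (expiry=23+6=29). clock=23
Op 11: tick 4 -> clock=27. purged={d.com}
Op 12: insert c.com -> 10.0.0.2 (expiry=27+12=39). clock=27
Op 13: insert b.com -> 10.0.0.6 (expiry=27+12=39). clock=27
Op 14: tick 2 -> clock=29. purged={f.com}
Op 15: tick 4 -> clock=33.
Op 16: tick 3 -> clock=36.
Op 17: insert f.com -> 10.0.0.3 (expiry=36+9=45). clock=36
Op 18: insert d.com -> 10.0.0.4 (expiry=36+8=44). clock=36
Op 19: insert e.com -> 10.0.0.3 (expiry=36+10=46). clock=36
Op 20: tick 7 -> clock=43. purged={b.com,c.com}
Op 21: insert f.com -> 10.0.0.3 (expiry=43+3=46). clock=43
Op 22: tick 5 -> clock=48. purged={d.com,e.com,f.com}
Op 23: insert e.com -> 10.0.0.4 (expiry=48+9=57). clock=48
Op 24: tick 5 -> clock=53.
Op 25: insert d.com -> 10.0.0.4 (expiry=53+6=59). clock=53
Op 26: tick 3 -> clock=56.
Op 27: insert c.com -> 10.0.0.2 (expiry=56+7=63). clock=56
lookup c.com: present, ip=10.0.0.2 expiry=63 > clock=56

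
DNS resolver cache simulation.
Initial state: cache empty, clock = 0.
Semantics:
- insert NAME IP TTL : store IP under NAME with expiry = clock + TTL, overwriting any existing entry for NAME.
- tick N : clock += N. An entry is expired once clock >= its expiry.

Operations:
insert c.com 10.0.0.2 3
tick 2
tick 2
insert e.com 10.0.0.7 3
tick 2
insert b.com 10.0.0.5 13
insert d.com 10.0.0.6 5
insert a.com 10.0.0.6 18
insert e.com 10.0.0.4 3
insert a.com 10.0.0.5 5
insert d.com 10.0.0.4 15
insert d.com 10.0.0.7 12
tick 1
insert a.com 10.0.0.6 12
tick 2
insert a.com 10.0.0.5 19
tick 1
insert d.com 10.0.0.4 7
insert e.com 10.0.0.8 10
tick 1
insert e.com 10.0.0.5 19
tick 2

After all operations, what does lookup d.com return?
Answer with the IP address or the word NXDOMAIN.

Answer: 10.0.0.4

Derivation:
Op 1: insert c.com -> 10.0.0.2 (expiry=0+3=3). clock=0
Op 2: tick 2 -> clock=2.
Op 3: tick 2 -> clock=4. purged={c.com}
Op 4: insert e.com -> 10.0.0.7 (expiry=4+3=7). clock=4
Op 5: tick 2 -> clock=6.
Op 6: insert b.com -> 10.0.0.5 (expiry=6+13=19). clock=6
Op 7: insert d.com -> 10.0.0.6 (expiry=6+5=11). clock=6
Op 8: insert a.com -> 10.0.0.6 (expiry=6+18=24). clock=6
Op 9: insert e.com -> 10.0.0.4 (expiry=6+3=9). clock=6
Op 10: insert a.com -> 10.0.0.5 (expiry=6+5=11). clock=6
Op 11: insert d.com -> 10.0.0.4 (expiry=6+15=21). clock=6
Op 12: insert d.com -> 10.0.0.7 (expiry=6+12=18). clock=6
Op 13: tick 1 -> clock=7.
Op 14: insert a.com -> 10.0.0.6 (expiry=7+12=19). clock=7
Op 15: tick 2 -> clock=9. purged={e.com}
Op 16: insert a.com -> 10.0.0.5 (expiry=9+19=28). clock=9
Op 17: tick 1 -> clock=10.
Op 18: insert d.com -> 10.0.0.4 (expiry=10+7=17). clock=10
Op 19: insert e.com -> 10.0.0.8 (expiry=10+10=20). clock=10
Op 20: tick 1 -> clock=11.
Op 21: insert e.com -> 10.0.0.5 (expiry=11+19=30). clock=11
Op 22: tick 2 -> clock=13.
lookup d.com: present, ip=10.0.0.4 expiry=17 > clock=13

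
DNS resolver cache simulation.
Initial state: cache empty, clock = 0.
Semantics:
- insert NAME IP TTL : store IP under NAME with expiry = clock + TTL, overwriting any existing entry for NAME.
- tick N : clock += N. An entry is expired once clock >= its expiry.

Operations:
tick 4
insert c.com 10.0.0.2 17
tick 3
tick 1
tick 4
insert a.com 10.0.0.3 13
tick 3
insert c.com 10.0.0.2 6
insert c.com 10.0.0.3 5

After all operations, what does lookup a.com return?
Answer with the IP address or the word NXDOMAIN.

Op 1: tick 4 -> clock=4.
Op 2: insert c.com -> 10.0.0.2 (expiry=4+17=21). clock=4
Op 3: tick 3 -> clock=7.
Op 4: tick 1 -> clock=8.
Op 5: tick 4 -> clock=12.
Op 6: insert a.com -> 10.0.0.3 (expiry=12+13=25). clock=12
Op 7: tick 3 -> clock=15.
Op 8: insert c.com -> 10.0.0.2 (expiry=15+6=21). clock=15
Op 9: insert c.com -> 10.0.0.3 (expiry=15+5=20). clock=15
lookup a.com: present, ip=10.0.0.3 expiry=25 > clock=15

Answer: 10.0.0.3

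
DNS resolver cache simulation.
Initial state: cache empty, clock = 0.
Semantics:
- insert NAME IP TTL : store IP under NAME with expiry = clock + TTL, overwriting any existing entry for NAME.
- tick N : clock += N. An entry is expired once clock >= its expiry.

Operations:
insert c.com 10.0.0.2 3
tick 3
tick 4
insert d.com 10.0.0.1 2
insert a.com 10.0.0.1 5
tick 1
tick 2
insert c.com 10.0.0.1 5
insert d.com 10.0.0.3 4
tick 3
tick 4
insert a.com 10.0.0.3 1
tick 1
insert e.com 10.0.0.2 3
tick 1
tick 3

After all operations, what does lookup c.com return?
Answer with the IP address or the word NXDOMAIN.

Op 1: insert c.com -> 10.0.0.2 (expiry=0+3=3). clock=0
Op 2: tick 3 -> clock=3. purged={c.com}
Op 3: tick 4 -> clock=7.
Op 4: insert d.com -> 10.0.0.1 (expiry=7+2=9). clock=7
Op 5: insert a.com -> 10.0.0.1 (expiry=7+5=12). clock=7
Op 6: tick 1 -> clock=8.
Op 7: tick 2 -> clock=10. purged={d.com}
Op 8: insert c.com -> 10.0.0.1 (expiry=10+5=15). clock=10
Op 9: insert d.com -> 10.0.0.3 (expiry=10+4=14). clock=10
Op 10: tick 3 -> clock=13. purged={a.com}
Op 11: tick 4 -> clock=17. purged={c.com,d.com}
Op 12: insert a.com -> 10.0.0.3 (expiry=17+1=18). clock=17
Op 13: tick 1 -> clock=18. purged={a.com}
Op 14: insert e.com -> 10.0.0.2 (expiry=18+3=21). clock=18
Op 15: tick 1 -> clock=19.
Op 16: tick 3 -> clock=22. purged={e.com}
lookup c.com: not in cache (expired or never inserted)

Answer: NXDOMAIN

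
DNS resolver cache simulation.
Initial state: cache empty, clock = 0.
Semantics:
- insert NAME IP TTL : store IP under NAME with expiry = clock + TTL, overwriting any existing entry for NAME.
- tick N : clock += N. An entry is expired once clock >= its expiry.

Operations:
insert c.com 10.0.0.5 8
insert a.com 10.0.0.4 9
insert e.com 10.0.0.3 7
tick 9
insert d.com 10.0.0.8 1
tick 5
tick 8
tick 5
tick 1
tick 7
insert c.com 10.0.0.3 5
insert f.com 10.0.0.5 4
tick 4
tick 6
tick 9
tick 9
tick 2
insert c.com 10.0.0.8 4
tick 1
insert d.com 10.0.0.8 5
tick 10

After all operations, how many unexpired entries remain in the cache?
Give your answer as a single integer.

Answer: 0

Derivation:
Op 1: insert c.com -> 10.0.0.5 (expiry=0+8=8). clock=0
Op 2: insert a.com -> 10.0.0.4 (expiry=0+9=9). clock=0
Op 3: insert e.com -> 10.0.0.3 (expiry=0+7=7). clock=0
Op 4: tick 9 -> clock=9. purged={a.com,c.com,e.com}
Op 5: insert d.com -> 10.0.0.8 (expiry=9+1=10). clock=9
Op 6: tick 5 -> clock=14. purged={d.com}
Op 7: tick 8 -> clock=22.
Op 8: tick 5 -> clock=27.
Op 9: tick 1 -> clock=28.
Op 10: tick 7 -> clock=35.
Op 11: insert c.com -> 10.0.0.3 (expiry=35+5=40). clock=35
Op 12: insert f.com -> 10.0.0.5 (expiry=35+4=39). clock=35
Op 13: tick 4 -> clock=39. purged={f.com}
Op 14: tick 6 -> clock=45. purged={c.com}
Op 15: tick 9 -> clock=54.
Op 16: tick 9 -> clock=63.
Op 17: tick 2 -> clock=65.
Op 18: insert c.com -> 10.0.0.8 (expiry=65+4=69). clock=65
Op 19: tick 1 -> clock=66.
Op 20: insert d.com -> 10.0.0.8 (expiry=66+5=71). clock=66
Op 21: tick 10 -> clock=76. purged={c.com,d.com}
Final cache (unexpired): {} -> size=0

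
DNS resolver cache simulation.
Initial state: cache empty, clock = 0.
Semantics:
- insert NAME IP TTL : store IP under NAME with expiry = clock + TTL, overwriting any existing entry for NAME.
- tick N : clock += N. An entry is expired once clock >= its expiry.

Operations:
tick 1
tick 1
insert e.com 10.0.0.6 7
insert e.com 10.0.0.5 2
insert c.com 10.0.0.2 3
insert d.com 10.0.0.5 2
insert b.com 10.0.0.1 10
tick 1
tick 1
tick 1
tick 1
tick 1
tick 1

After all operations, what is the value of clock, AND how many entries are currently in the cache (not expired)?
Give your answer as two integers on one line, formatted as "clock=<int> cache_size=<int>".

Op 1: tick 1 -> clock=1.
Op 2: tick 1 -> clock=2.
Op 3: insert e.com -> 10.0.0.6 (expiry=2+7=9). clock=2
Op 4: insert e.com -> 10.0.0.5 (expiry=2+2=4). clock=2
Op 5: insert c.com -> 10.0.0.2 (expiry=2+3=5). clock=2
Op 6: insert d.com -> 10.0.0.5 (expiry=2+2=4). clock=2
Op 7: insert b.com -> 10.0.0.1 (expiry=2+10=12). clock=2
Op 8: tick 1 -> clock=3.
Op 9: tick 1 -> clock=4. purged={d.com,e.com}
Op 10: tick 1 -> clock=5. purged={c.com}
Op 11: tick 1 -> clock=6.
Op 12: tick 1 -> clock=7.
Op 13: tick 1 -> clock=8.
Final clock = 8
Final cache (unexpired): {b.com} -> size=1

Answer: clock=8 cache_size=1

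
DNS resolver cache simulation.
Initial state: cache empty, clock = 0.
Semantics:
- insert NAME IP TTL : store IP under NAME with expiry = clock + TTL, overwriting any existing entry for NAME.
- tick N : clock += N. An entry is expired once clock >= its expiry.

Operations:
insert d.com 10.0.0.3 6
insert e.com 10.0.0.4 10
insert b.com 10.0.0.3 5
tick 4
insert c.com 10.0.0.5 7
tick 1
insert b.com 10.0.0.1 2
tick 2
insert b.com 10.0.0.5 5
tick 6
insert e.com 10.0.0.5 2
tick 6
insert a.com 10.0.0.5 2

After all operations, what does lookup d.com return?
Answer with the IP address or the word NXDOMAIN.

Op 1: insert d.com -> 10.0.0.3 (expiry=0+6=6). clock=0
Op 2: insert e.com -> 10.0.0.4 (expiry=0+10=10). clock=0
Op 3: insert b.com -> 10.0.0.3 (expiry=0+5=5). clock=0
Op 4: tick 4 -> clock=4.
Op 5: insert c.com -> 10.0.0.5 (expiry=4+7=11). clock=4
Op 6: tick 1 -> clock=5. purged={b.com}
Op 7: insert b.com -> 10.0.0.1 (expiry=5+2=7). clock=5
Op 8: tick 2 -> clock=7. purged={b.com,d.com}
Op 9: insert b.com -> 10.0.0.5 (expiry=7+5=12). clock=7
Op 10: tick 6 -> clock=13. purged={b.com,c.com,e.com}
Op 11: insert e.com -> 10.0.0.5 (expiry=13+2=15). clock=13
Op 12: tick 6 -> clock=19. purged={e.com}
Op 13: insert a.com -> 10.0.0.5 (expiry=19+2=21). clock=19
lookup d.com: not in cache (expired or never inserted)

Answer: NXDOMAIN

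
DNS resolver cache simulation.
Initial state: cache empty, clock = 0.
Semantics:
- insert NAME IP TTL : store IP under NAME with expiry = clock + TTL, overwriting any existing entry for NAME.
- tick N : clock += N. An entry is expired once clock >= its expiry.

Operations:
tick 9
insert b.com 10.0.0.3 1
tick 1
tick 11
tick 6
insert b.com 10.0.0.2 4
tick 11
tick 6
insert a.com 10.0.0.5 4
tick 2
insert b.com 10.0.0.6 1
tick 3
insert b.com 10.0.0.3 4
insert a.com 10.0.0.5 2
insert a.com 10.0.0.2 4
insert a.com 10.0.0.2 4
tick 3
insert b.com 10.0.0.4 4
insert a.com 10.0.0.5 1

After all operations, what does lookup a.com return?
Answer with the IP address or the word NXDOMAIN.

Answer: 10.0.0.5

Derivation:
Op 1: tick 9 -> clock=9.
Op 2: insert b.com -> 10.0.0.3 (expiry=9+1=10). clock=9
Op 3: tick 1 -> clock=10. purged={b.com}
Op 4: tick 11 -> clock=21.
Op 5: tick 6 -> clock=27.
Op 6: insert b.com -> 10.0.0.2 (expiry=27+4=31). clock=27
Op 7: tick 11 -> clock=38. purged={b.com}
Op 8: tick 6 -> clock=44.
Op 9: insert a.com -> 10.0.0.5 (expiry=44+4=48). clock=44
Op 10: tick 2 -> clock=46.
Op 11: insert b.com -> 10.0.0.6 (expiry=46+1=47). clock=46
Op 12: tick 3 -> clock=49. purged={a.com,b.com}
Op 13: insert b.com -> 10.0.0.3 (expiry=49+4=53). clock=49
Op 14: insert a.com -> 10.0.0.5 (expiry=49+2=51). clock=49
Op 15: insert a.com -> 10.0.0.2 (expiry=49+4=53). clock=49
Op 16: insert a.com -> 10.0.0.2 (expiry=49+4=53). clock=49
Op 17: tick 3 -> clock=52.
Op 18: insert b.com -> 10.0.0.4 (expiry=52+4=56). clock=52
Op 19: insert a.com -> 10.0.0.5 (expiry=52+1=53). clock=52
lookup a.com: present, ip=10.0.0.5 expiry=53 > clock=52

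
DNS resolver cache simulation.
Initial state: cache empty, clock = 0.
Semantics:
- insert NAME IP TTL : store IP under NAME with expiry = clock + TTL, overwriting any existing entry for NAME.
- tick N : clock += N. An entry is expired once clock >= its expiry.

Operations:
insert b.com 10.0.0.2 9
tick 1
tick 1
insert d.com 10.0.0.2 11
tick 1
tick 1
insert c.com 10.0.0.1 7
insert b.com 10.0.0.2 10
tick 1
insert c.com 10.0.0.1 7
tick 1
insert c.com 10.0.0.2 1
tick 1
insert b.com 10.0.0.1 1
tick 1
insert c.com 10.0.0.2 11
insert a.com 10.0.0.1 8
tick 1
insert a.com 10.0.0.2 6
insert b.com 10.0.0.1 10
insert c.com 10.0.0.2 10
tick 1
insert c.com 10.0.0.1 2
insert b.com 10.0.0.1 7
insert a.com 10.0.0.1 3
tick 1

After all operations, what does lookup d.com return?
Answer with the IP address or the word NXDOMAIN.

Op 1: insert b.com -> 10.0.0.2 (expiry=0+9=9). clock=0
Op 2: tick 1 -> clock=1.
Op 3: tick 1 -> clock=2.
Op 4: insert d.com -> 10.0.0.2 (expiry=2+11=13). clock=2
Op 5: tick 1 -> clock=3.
Op 6: tick 1 -> clock=4.
Op 7: insert c.com -> 10.0.0.1 (expiry=4+7=11). clock=4
Op 8: insert b.com -> 10.0.0.2 (expiry=4+10=14). clock=4
Op 9: tick 1 -> clock=5.
Op 10: insert c.com -> 10.0.0.1 (expiry=5+7=12). clock=5
Op 11: tick 1 -> clock=6.
Op 12: insert c.com -> 10.0.0.2 (expiry=6+1=7). clock=6
Op 13: tick 1 -> clock=7. purged={c.com}
Op 14: insert b.com -> 10.0.0.1 (expiry=7+1=8). clock=7
Op 15: tick 1 -> clock=8. purged={b.com}
Op 16: insert c.com -> 10.0.0.2 (expiry=8+11=19). clock=8
Op 17: insert a.com -> 10.0.0.1 (expiry=8+8=16). clock=8
Op 18: tick 1 -> clock=9.
Op 19: insert a.com -> 10.0.0.2 (expiry=9+6=15). clock=9
Op 20: insert b.com -> 10.0.0.1 (expiry=9+10=19). clock=9
Op 21: insert c.com -> 10.0.0.2 (expiry=9+10=19). clock=9
Op 22: tick 1 -> clock=10.
Op 23: insert c.com -> 10.0.0.1 (expiry=10+2=12). clock=10
Op 24: insert b.com -> 10.0.0.1 (expiry=10+7=17). clock=10
Op 25: insert a.com -> 10.0.0.1 (expiry=10+3=13). clock=10
Op 26: tick 1 -> clock=11.
lookup d.com: present, ip=10.0.0.2 expiry=13 > clock=11

Answer: 10.0.0.2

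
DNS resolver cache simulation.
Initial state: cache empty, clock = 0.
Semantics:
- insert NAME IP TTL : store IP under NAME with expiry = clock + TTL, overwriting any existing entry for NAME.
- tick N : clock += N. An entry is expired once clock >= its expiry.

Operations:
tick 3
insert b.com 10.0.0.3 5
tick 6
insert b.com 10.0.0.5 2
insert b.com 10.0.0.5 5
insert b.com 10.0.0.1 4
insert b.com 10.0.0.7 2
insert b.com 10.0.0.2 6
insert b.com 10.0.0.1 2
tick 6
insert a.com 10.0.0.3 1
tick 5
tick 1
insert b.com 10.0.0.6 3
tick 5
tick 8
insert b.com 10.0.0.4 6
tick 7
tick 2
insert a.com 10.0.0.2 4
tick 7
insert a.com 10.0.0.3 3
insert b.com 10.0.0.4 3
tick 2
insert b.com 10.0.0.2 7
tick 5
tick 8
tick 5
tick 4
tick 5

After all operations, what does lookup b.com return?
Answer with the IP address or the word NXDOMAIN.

Op 1: tick 3 -> clock=3.
Op 2: insert b.com -> 10.0.0.3 (expiry=3+5=8). clock=3
Op 3: tick 6 -> clock=9. purged={b.com}
Op 4: insert b.com -> 10.0.0.5 (expiry=9+2=11). clock=9
Op 5: insert b.com -> 10.0.0.5 (expiry=9+5=14). clock=9
Op 6: insert b.com -> 10.0.0.1 (expiry=9+4=13). clock=9
Op 7: insert b.com -> 10.0.0.7 (expiry=9+2=11). clock=9
Op 8: insert b.com -> 10.0.0.2 (expiry=9+6=15). clock=9
Op 9: insert b.com -> 10.0.0.1 (expiry=9+2=11). clock=9
Op 10: tick 6 -> clock=15. purged={b.com}
Op 11: insert a.com -> 10.0.0.3 (expiry=15+1=16). clock=15
Op 12: tick 5 -> clock=20. purged={a.com}
Op 13: tick 1 -> clock=21.
Op 14: insert b.com -> 10.0.0.6 (expiry=21+3=24). clock=21
Op 15: tick 5 -> clock=26. purged={b.com}
Op 16: tick 8 -> clock=34.
Op 17: insert b.com -> 10.0.0.4 (expiry=34+6=40). clock=34
Op 18: tick 7 -> clock=41. purged={b.com}
Op 19: tick 2 -> clock=43.
Op 20: insert a.com -> 10.0.0.2 (expiry=43+4=47). clock=43
Op 21: tick 7 -> clock=50. purged={a.com}
Op 22: insert a.com -> 10.0.0.3 (expiry=50+3=53). clock=50
Op 23: insert b.com -> 10.0.0.4 (expiry=50+3=53). clock=50
Op 24: tick 2 -> clock=52.
Op 25: insert b.com -> 10.0.0.2 (expiry=52+7=59). clock=52
Op 26: tick 5 -> clock=57. purged={a.com}
Op 27: tick 8 -> clock=65. purged={b.com}
Op 28: tick 5 -> clock=70.
Op 29: tick 4 -> clock=74.
Op 30: tick 5 -> clock=79.
lookup b.com: not in cache (expired or never inserted)

Answer: NXDOMAIN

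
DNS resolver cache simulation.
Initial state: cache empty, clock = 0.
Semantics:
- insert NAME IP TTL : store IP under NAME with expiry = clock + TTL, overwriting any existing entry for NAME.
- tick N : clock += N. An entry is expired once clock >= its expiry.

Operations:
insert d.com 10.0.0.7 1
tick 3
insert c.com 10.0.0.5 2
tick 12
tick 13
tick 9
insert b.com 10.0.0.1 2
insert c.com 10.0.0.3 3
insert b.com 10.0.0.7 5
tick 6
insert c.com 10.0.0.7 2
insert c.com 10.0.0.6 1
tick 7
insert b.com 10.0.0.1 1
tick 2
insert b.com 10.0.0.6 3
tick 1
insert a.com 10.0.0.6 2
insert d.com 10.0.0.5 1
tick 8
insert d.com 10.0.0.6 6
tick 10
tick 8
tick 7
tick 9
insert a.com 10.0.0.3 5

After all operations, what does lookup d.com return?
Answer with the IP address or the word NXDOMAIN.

Answer: NXDOMAIN

Derivation:
Op 1: insert d.com -> 10.0.0.7 (expiry=0+1=1). clock=0
Op 2: tick 3 -> clock=3. purged={d.com}
Op 3: insert c.com -> 10.0.0.5 (expiry=3+2=5). clock=3
Op 4: tick 12 -> clock=15. purged={c.com}
Op 5: tick 13 -> clock=28.
Op 6: tick 9 -> clock=37.
Op 7: insert b.com -> 10.0.0.1 (expiry=37+2=39). clock=37
Op 8: insert c.com -> 10.0.0.3 (expiry=37+3=40). clock=37
Op 9: insert b.com -> 10.0.0.7 (expiry=37+5=42). clock=37
Op 10: tick 6 -> clock=43. purged={b.com,c.com}
Op 11: insert c.com -> 10.0.0.7 (expiry=43+2=45). clock=43
Op 12: insert c.com -> 10.0.0.6 (expiry=43+1=44). clock=43
Op 13: tick 7 -> clock=50. purged={c.com}
Op 14: insert b.com -> 10.0.0.1 (expiry=50+1=51). clock=50
Op 15: tick 2 -> clock=52. purged={b.com}
Op 16: insert b.com -> 10.0.0.6 (expiry=52+3=55). clock=52
Op 17: tick 1 -> clock=53.
Op 18: insert a.com -> 10.0.0.6 (expiry=53+2=55). clock=53
Op 19: insert d.com -> 10.0.0.5 (expiry=53+1=54). clock=53
Op 20: tick 8 -> clock=61. purged={a.com,b.com,d.com}
Op 21: insert d.com -> 10.0.0.6 (expiry=61+6=67). clock=61
Op 22: tick 10 -> clock=71. purged={d.com}
Op 23: tick 8 -> clock=79.
Op 24: tick 7 -> clock=86.
Op 25: tick 9 -> clock=95.
Op 26: insert a.com -> 10.0.0.3 (expiry=95+5=100). clock=95
lookup d.com: not in cache (expired or never inserted)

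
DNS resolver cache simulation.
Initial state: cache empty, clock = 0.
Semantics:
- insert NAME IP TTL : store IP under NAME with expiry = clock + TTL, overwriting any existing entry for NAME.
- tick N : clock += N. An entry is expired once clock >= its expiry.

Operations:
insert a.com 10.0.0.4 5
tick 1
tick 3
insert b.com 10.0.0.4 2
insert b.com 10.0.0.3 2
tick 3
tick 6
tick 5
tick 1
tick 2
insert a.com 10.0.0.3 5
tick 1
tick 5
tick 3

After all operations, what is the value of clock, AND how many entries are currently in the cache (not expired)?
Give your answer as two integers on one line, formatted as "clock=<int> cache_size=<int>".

Op 1: insert a.com -> 10.0.0.4 (expiry=0+5=5). clock=0
Op 2: tick 1 -> clock=1.
Op 3: tick 3 -> clock=4.
Op 4: insert b.com -> 10.0.0.4 (expiry=4+2=6). clock=4
Op 5: insert b.com -> 10.0.0.3 (expiry=4+2=6). clock=4
Op 6: tick 3 -> clock=7. purged={a.com,b.com}
Op 7: tick 6 -> clock=13.
Op 8: tick 5 -> clock=18.
Op 9: tick 1 -> clock=19.
Op 10: tick 2 -> clock=21.
Op 11: insert a.com -> 10.0.0.3 (expiry=21+5=26). clock=21
Op 12: tick 1 -> clock=22.
Op 13: tick 5 -> clock=27. purged={a.com}
Op 14: tick 3 -> clock=30.
Final clock = 30
Final cache (unexpired): {} -> size=0

Answer: clock=30 cache_size=0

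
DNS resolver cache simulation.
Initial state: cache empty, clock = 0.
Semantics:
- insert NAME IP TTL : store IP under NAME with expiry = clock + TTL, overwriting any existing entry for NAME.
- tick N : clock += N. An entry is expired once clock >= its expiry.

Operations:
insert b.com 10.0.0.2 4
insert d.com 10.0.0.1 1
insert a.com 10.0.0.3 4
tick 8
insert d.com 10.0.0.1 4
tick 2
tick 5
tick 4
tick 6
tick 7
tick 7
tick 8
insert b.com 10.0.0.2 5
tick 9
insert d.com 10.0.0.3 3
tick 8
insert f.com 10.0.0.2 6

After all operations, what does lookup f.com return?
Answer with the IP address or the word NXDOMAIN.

Answer: 10.0.0.2

Derivation:
Op 1: insert b.com -> 10.0.0.2 (expiry=0+4=4). clock=0
Op 2: insert d.com -> 10.0.0.1 (expiry=0+1=1). clock=0
Op 3: insert a.com -> 10.0.0.3 (expiry=0+4=4). clock=0
Op 4: tick 8 -> clock=8. purged={a.com,b.com,d.com}
Op 5: insert d.com -> 10.0.0.1 (expiry=8+4=12). clock=8
Op 6: tick 2 -> clock=10.
Op 7: tick 5 -> clock=15. purged={d.com}
Op 8: tick 4 -> clock=19.
Op 9: tick 6 -> clock=25.
Op 10: tick 7 -> clock=32.
Op 11: tick 7 -> clock=39.
Op 12: tick 8 -> clock=47.
Op 13: insert b.com -> 10.0.0.2 (expiry=47+5=52). clock=47
Op 14: tick 9 -> clock=56. purged={b.com}
Op 15: insert d.com -> 10.0.0.3 (expiry=56+3=59). clock=56
Op 16: tick 8 -> clock=64. purged={d.com}
Op 17: insert f.com -> 10.0.0.2 (expiry=64+6=70). clock=64
lookup f.com: present, ip=10.0.0.2 expiry=70 > clock=64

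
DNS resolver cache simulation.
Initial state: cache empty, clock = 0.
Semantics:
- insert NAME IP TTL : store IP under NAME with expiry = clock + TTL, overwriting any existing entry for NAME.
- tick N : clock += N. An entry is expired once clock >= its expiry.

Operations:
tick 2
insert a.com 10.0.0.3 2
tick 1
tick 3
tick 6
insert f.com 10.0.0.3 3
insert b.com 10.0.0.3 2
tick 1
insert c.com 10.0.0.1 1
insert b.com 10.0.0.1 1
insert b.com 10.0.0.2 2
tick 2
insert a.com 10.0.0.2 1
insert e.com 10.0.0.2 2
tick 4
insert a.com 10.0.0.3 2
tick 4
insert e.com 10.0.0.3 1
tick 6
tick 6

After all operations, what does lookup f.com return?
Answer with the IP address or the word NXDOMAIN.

Answer: NXDOMAIN

Derivation:
Op 1: tick 2 -> clock=2.
Op 2: insert a.com -> 10.0.0.3 (expiry=2+2=4). clock=2
Op 3: tick 1 -> clock=3.
Op 4: tick 3 -> clock=6. purged={a.com}
Op 5: tick 6 -> clock=12.
Op 6: insert f.com -> 10.0.0.3 (expiry=12+3=15). clock=12
Op 7: insert b.com -> 10.0.0.3 (expiry=12+2=14). clock=12
Op 8: tick 1 -> clock=13.
Op 9: insert c.com -> 10.0.0.1 (expiry=13+1=14). clock=13
Op 10: insert b.com -> 10.0.0.1 (expiry=13+1=14). clock=13
Op 11: insert b.com -> 10.0.0.2 (expiry=13+2=15). clock=13
Op 12: tick 2 -> clock=15. purged={b.com,c.com,f.com}
Op 13: insert a.com -> 10.0.0.2 (expiry=15+1=16). clock=15
Op 14: insert e.com -> 10.0.0.2 (expiry=15+2=17). clock=15
Op 15: tick 4 -> clock=19. purged={a.com,e.com}
Op 16: insert a.com -> 10.0.0.3 (expiry=19+2=21). clock=19
Op 17: tick 4 -> clock=23. purged={a.com}
Op 18: insert e.com -> 10.0.0.3 (expiry=23+1=24). clock=23
Op 19: tick 6 -> clock=29. purged={e.com}
Op 20: tick 6 -> clock=35.
lookup f.com: not in cache (expired or never inserted)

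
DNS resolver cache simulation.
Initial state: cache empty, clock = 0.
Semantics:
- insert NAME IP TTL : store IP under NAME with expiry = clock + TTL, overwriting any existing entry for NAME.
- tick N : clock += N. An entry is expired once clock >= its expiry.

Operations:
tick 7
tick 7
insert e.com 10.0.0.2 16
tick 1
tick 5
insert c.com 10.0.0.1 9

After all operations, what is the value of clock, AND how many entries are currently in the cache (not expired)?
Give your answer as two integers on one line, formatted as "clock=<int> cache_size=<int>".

Answer: clock=20 cache_size=2

Derivation:
Op 1: tick 7 -> clock=7.
Op 2: tick 7 -> clock=14.
Op 3: insert e.com -> 10.0.0.2 (expiry=14+16=30). clock=14
Op 4: tick 1 -> clock=15.
Op 5: tick 5 -> clock=20.
Op 6: insert c.com -> 10.0.0.1 (expiry=20+9=29). clock=20
Final clock = 20
Final cache (unexpired): {c.com,e.com} -> size=2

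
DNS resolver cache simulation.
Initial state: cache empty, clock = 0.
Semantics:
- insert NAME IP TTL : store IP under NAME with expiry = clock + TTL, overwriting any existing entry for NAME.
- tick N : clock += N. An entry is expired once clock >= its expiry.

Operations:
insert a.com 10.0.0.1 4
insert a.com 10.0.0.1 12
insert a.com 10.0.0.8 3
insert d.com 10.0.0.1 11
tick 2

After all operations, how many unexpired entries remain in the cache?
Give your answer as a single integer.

Answer: 2

Derivation:
Op 1: insert a.com -> 10.0.0.1 (expiry=0+4=4). clock=0
Op 2: insert a.com -> 10.0.0.1 (expiry=0+12=12). clock=0
Op 3: insert a.com -> 10.0.0.8 (expiry=0+3=3). clock=0
Op 4: insert d.com -> 10.0.0.1 (expiry=0+11=11). clock=0
Op 5: tick 2 -> clock=2.
Final cache (unexpired): {a.com,d.com} -> size=2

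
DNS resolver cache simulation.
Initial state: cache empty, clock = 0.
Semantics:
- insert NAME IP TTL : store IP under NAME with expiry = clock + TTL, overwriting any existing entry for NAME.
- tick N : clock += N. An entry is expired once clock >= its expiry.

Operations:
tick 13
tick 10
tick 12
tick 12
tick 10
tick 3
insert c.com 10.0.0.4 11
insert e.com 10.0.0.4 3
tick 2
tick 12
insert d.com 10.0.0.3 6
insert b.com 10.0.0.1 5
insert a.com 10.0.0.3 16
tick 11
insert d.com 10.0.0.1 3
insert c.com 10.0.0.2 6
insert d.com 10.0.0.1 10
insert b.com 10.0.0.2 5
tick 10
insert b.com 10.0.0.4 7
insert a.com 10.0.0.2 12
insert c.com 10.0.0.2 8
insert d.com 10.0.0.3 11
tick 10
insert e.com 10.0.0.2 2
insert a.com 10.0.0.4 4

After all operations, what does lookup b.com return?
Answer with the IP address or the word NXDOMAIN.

Answer: NXDOMAIN

Derivation:
Op 1: tick 13 -> clock=13.
Op 2: tick 10 -> clock=23.
Op 3: tick 12 -> clock=35.
Op 4: tick 12 -> clock=47.
Op 5: tick 10 -> clock=57.
Op 6: tick 3 -> clock=60.
Op 7: insert c.com -> 10.0.0.4 (expiry=60+11=71). clock=60
Op 8: insert e.com -> 10.0.0.4 (expiry=60+3=63). clock=60
Op 9: tick 2 -> clock=62.
Op 10: tick 12 -> clock=74. purged={c.com,e.com}
Op 11: insert d.com -> 10.0.0.3 (expiry=74+6=80). clock=74
Op 12: insert b.com -> 10.0.0.1 (expiry=74+5=79). clock=74
Op 13: insert a.com -> 10.0.0.3 (expiry=74+16=90). clock=74
Op 14: tick 11 -> clock=85. purged={b.com,d.com}
Op 15: insert d.com -> 10.0.0.1 (expiry=85+3=88). clock=85
Op 16: insert c.com -> 10.0.0.2 (expiry=85+6=91). clock=85
Op 17: insert d.com -> 10.0.0.1 (expiry=85+10=95). clock=85
Op 18: insert b.com -> 10.0.0.2 (expiry=85+5=90). clock=85
Op 19: tick 10 -> clock=95. purged={a.com,b.com,c.com,d.com}
Op 20: insert b.com -> 10.0.0.4 (expiry=95+7=102). clock=95
Op 21: insert a.com -> 10.0.0.2 (expiry=95+12=107). clock=95
Op 22: insert c.com -> 10.0.0.2 (expiry=95+8=103). clock=95
Op 23: insert d.com -> 10.0.0.3 (expiry=95+11=106). clock=95
Op 24: tick 10 -> clock=105. purged={b.com,c.com}
Op 25: insert e.com -> 10.0.0.2 (expiry=105+2=107). clock=105
Op 26: insert a.com -> 10.0.0.4 (expiry=105+4=109). clock=105
lookup b.com: not in cache (expired or never inserted)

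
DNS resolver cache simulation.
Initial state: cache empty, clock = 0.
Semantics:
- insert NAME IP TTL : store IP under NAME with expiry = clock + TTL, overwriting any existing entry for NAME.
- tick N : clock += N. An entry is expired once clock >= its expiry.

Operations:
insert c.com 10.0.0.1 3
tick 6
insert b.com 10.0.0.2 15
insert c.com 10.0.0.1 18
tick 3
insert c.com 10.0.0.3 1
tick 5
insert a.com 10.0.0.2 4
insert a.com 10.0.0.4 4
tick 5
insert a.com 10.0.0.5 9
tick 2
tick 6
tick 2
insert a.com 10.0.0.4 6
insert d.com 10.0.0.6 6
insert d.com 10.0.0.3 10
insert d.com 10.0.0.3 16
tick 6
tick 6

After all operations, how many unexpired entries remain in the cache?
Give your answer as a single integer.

Answer: 1

Derivation:
Op 1: insert c.com -> 10.0.0.1 (expiry=0+3=3). clock=0
Op 2: tick 6 -> clock=6. purged={c.com}
Op 3: insert b.com -> 10.0.0.2 (expiry=6+15=21). clock=6
Op 4: insert c.com -> 10.0.0.1 (expiry=6+18=24). clock=6
Op 5: tick 3 -> clock=9.
Op 6: insert c.com -> 10.0.0.3 (expiry=9+1=10). clock=9
Op 7: tick 5 -> clock=14. purged={c.com}
Op 8: insert a.com -> 10.0.0.2 (expiry=14+4=18). clock=14
Op 9: insert a.com -> 10.0.0.4 (expiry=14+4=18). clock=14
Op 10: tick 5 -> clock=19. purged={a.com}
Op 11: insert a.com -> 10.0.0.5 (expiry=19+9=28). clock=19
Op 12: tick 2 -> clock=21. purged={b.com}
Op 13: tick 6 -> clock=27.
Op 14: tick 2 -> clock=29. purged={a.com}
Op 15: insert a.com -> 10.0.0.4 (expiry=29+6=35). clock=29
Op 16: insert d.com -> 10.0.0.6 (expiry=29+6=35). clock=29
Op 17: insert d.com -> 10.0.0.3 (expiry=29+10=39). clock=29
Op 18: insert d.com -> 10.0.0.3 (expiry=29+16=45). clock=29
Op 19: tick 6 -> clock=35. purged={a.com}
Op 20: tick 6 -> clock=41.
Final cache (unexpired): {d.com} -> size=1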